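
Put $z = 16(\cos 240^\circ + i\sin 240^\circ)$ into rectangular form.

a = r cos θ = 16 * -1/2 = -8
b = r sin θ = 16 * -sqrt(3)/2 = -8*sqrt(3)
z = -8 - 8*sqrt(3)i


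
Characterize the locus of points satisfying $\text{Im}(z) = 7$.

Im(z) = y where z = x + yi; the equation y = 7 is satisfied by all points with that y-coordinate
Locus: Horizontal line y = 7


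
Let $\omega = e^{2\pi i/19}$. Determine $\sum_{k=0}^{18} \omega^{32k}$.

Let ζ = ω^32 = e^(2πi·32/19). Since 19 ∤ 32, ζ ≠ 1.
Sum = Σ_{k=0}^{18} ζ^k = (ζ^19 - 1)/(ζ - 1) = (ω^{32·19} - 1)/(ζ - 1) = (1 - 1)/(ζ - 1) = 0


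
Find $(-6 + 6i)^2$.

(a + bi)^2 = a^2 - b^2 + 2abi
= (-6)^2 - 6^2 + 2*(-6)*6i
= -72i


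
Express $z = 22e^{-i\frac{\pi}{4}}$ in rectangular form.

a = r cos θ = 22 * sqrt(2)/2 = 11*sqrt(2)
b = r sin θ = 22 * -sqrt(2)/2 = -11*sqrt(2)
z = 11*sqrt(2) - 11*sqrt(2)i


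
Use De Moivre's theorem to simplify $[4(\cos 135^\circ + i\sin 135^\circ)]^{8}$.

By De Moivre: z^n = r^n(cos(nθ) + i sin(nθ))
= 4^8(cos(8*135°) + i sin(8*135°))
= 65536(cos 0° + i sin 0°)
= 65536


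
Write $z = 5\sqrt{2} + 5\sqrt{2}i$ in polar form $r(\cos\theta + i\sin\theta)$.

r = |z| = sqrt(a^2 + b^2) = sqrt((5*sqrt(2))^2 + (5*sqrt(2))^2) = sqrt(50 + 50) = sqrt(100) = 10
θ = arctan(b/a) = arctan(7.0711/7.0711) (quadrant-adjusted) = 45°
z = 10(cos 45° + i sin 45°)


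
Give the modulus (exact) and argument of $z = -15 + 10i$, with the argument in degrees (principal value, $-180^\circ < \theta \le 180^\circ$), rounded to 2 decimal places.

|z| = sqrt((-15)^2 + 10^2) = sqrt(325)
arg(z) = arctan(b/a) = arctan(10/-15) (quadrant-adjusted) = 146.31°


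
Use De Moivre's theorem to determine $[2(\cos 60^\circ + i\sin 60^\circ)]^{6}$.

By De Moivre: z^n = r^n(cos(nθ) + i sin(nθ))
= 2^6(cos(6*60°) + i sin(6*60°))
= 64(cos 0° + i sin 0°)
= 64


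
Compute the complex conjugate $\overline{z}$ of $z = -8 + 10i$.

If z = a + bi, then conjugate(z) = a - bi
conjugate(-8 + 10i) = -8 - 10i


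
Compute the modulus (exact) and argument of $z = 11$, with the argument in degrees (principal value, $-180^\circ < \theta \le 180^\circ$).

|z| = sqrt(11^2 + 0^2) = 11
b = 0 and a > 0, so z lies on the positive real axis: arg(z) = 0°


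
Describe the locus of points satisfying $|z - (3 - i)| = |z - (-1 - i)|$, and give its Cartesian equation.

|z - z1| = |z - z2| means z is equidistant from z1 and z2,
i.e. the perpendicular bisector of the segment from (3, -1) to (-1, -1) (midpoint (1, -1)).
With z = x + yi, square both sides:
(x - 3)^2 + (y - (-1))^2 = (x - (-1))^2 + (y - (-1))^2
The x^2 and y^2 terms cancel: -8x + 0y = 2 - 10 = -8
Simplify: x = 1
Locus: Perpendicular bisector of the segment from (3, -1) to (-1, -1): the line x = 1


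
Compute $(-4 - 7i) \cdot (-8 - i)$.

(a1*a2 - b1*b2) + (a1*b2 + b1*a2)i
= (32 - 7) + (4 + 56)i
= 25 + 60i


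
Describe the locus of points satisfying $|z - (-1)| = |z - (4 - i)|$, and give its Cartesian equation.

|z - z1| = |z - z2| means z is equidistant from z1 and z2,
i.e. the perpendicular bisector of the segment from (-1, 0) to (4, -1) (midpoint (3/2, -1/2)).
With z = x + yi, square both sides:
(x - (-1))^2 + (y - 0)^2 = (x - 4)^2 + (y - (-1))^2
The x^2 and y^2 terms cancel: 10x + (-2)y = 17 - 1 = 16
Simplify: 5x - y = 8
Locus: Perpendicular bisector of the segment from (-1, 0) to (4, -1): the line 5x - y = 8


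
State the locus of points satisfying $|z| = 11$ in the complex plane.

|z| = 11 means sqrt(x^2 + y^2) = 11
This is a circle of radius 11 centered at the origin


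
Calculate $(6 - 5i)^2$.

(a + bi)^2 = a^2 - b^2 + 2abi
= 6^2 - (-5)^2 + 2*6*(-5)i
= 11 - 60i


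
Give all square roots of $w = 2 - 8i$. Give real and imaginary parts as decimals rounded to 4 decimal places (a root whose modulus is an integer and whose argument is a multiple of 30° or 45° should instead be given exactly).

|w| = sqrt(68) ≈ 8.246211, arg(w) ≈ 284.036243°
Root modulus = sqrt(68)^(1/2) ≈ 2.871622
Root arguments: θ_k = (arg(w) + 360°k)/2 for k = 0, 1, ..., 1
Compute each root as (root modulus)(cos θ_k + i sin θ_k) using full-precision intermediates, then round to 4 decimal places.
Roots: -2.2634 + 1.7672i, 2.2634 - 1.7672i


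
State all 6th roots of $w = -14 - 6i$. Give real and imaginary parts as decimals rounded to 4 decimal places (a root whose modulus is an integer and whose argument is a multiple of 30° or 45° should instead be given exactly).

|w| = sqrt(232) ≈ 15.231546, arg(w) ≈ 203.198591°
Root modulus = sqrt(232)^(1/6) ≈ 1.574432
Root arguments: θ_k = (arg(w) + 360°k)/6 for k = 0, 1, ..., 5
Compute each root as (root modulus)(cos θ_k + i sin θ_k) using full-precision intermediates, then round to 4 decimal places.
Roots: 1.3073 + 0.8774i, -0.1062 + 1.5708i, -1.4135 + 0.6935i, -1.3073 - 0.8774i, 0.1062 - 1.5708i, 1.4135 - 0.6935i


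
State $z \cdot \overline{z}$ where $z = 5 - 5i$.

z * conjugate(z) = |z|^2 = a^2 + b^2
= 5^2 + (-5)^2 = 50


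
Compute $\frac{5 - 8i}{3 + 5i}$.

Multiply numerator and denominator by conjugate (3 - 5i):
= (5 - 8i)(3 - 5i) / (3^2 + 5^2)
= (-25 - 49i) / 34
= -25/34 - (49/34)i


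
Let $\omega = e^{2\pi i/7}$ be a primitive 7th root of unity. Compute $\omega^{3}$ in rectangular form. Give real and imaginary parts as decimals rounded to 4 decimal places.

ω^3 = e^(2πi·3/7) = e^(i·6π/7)
= cos(6π/7) + i sin(6π/7)
= -0.9010 + 0.4339i


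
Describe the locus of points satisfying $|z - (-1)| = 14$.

|z - z0| = r describes a circle centered at z0 with radius r
Here z0 = -1 and r = 14
Locus: Circle centered at (-1, 0) with radius 14


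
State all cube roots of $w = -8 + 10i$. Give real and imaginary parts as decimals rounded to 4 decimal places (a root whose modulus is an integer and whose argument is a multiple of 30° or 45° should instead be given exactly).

|w| = sqrt(164) ≈ 12.806248, arg(w) ≈ 128.659808°
Root modulus = sqrt(164)^(1/3) ≈ 2.339595
Root arguments: θ_k = (arg(w) + 360°k)/3 for k = 0, 1, ..., 2
Compute each root as (root modulus)(cos θ_k + i sin θ_k) using full-precision intermediates, then round to 4 decimal places.
Roots: 1.7142 + 1.5922i, -2.2360 + 0.6885i, 0.5218 - 2.2807i


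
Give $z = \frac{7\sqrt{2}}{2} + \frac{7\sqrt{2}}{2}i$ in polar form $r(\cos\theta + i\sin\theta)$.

r = |z| = sqrt(a^2 + b^2) = sqrt((7*sqrt(2)/2)^2 + (7*sqrt(2)/2)^2) = sqrt(49/2 + 49/2) = sqrt(49) = 7
θ = arctan(b/a) = arctan(4.9497/4.9497) (quadrant-adjusted) = 45°
z = 7(cos 45° + i sin 45°)


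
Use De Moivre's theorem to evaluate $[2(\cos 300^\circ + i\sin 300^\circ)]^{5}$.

By De Moivre: z^n = r^n(cos(nθ) + i sin(nθ))
= 2^5(cos(5*300°) + i sin(5*300°))
= 32(cos 60° + i sin 60°)
= 16 + 16*sqrt(3)i


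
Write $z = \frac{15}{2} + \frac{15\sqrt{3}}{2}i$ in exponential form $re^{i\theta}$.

r = |z| = sqrt((15/2)^2 + (15*sqrt(3)/2)^2) = sqrt(225/4 + 675/4) = sqrt(225) = 15
θ = arctan(b/a) = arctan(12.9904/7.5) (quadrant-adjusted) = 60° = π/3
z = 15e^(i*π/3)


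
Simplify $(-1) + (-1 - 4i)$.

(-1 + (-1)) + (0 + (-4))i = -2 - 4i


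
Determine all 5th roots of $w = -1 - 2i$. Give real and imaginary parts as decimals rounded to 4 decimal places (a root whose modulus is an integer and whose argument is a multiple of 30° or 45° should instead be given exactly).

|w| = sqrt(5) ≈ 2.236068, arg(w) ≈ 243.434949°
Root modulus = sqrt(5)^(1/5) ≈ 1.174619
Root arguments: θ_k = (arg(w) + 360°k)/5 for k = 0, 1, ..., 4
Compute each root as (root modulus)(cos θ_k + i sin θ_k) using full-precision intermediates, then round to 4 decimal places.
Roots: 0.7755 + 0.8823i, -0.5995 + 1.0101i, -1.1459 - 0.2580i, -0.1088 - 1.1696i, 1.0787 - 0.4649i


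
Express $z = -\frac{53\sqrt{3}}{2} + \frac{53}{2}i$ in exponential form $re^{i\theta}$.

r = |z| = sqrt((-53*sqrt(3)/2)^2 + (53/2)^2) = sqrt(8427/4 + 2809/4) = sqrt(2809) = 53
θ = arctan(b/a) = arctan(26.5/-45.8993) (quadrant-adjusted) = 150° = 5π/6
z = 53e^(i*5π/6)


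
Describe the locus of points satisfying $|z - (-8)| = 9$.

|z - z0| = r describes a circle centered at z0 with radius r
Here z0 = -8 and r = 9
Locus: Circle centered at (-8, 0) with radius 9


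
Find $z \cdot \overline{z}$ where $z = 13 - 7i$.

z * conjugate(z) = |z|^2 = a^2 + b^2
= 13^2 + (-7)^2 = 218


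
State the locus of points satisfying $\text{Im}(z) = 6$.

Im(z) = y where z = x + yi; the equation y = 6 is satisfied by all points with that y-coordinate
Locus: Horizontal line y = 6


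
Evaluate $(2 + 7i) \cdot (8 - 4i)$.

(a1*a2 - b1*b2) + (a1*b2 + b1*a2)i
= (16 - (-28)) + (-8 + 56)i
= 44 + 48i


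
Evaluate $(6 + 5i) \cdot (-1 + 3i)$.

(a1*a2 - b1*b2) + (a1*b2 + b1*a2)i
= (-6 - 15) + (18 + (-5))i
= -21 + 13i


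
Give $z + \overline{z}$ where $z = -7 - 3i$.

z + conjugate(z) = (a + bi) + (a - bi) = 2a
= 2 * (-7) = -14


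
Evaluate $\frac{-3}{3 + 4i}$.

Multiply numerator and denominator by conjugate (3 - 4i):
= (-3)(3 - 4i) / (3^2 + 4^2)
= (-9 + 12i) / 25
= -9/25 + (12/25)i


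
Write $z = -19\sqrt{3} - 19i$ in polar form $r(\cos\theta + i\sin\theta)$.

r = |z| = sqrt(a^2 + b^2) = sqrt((-19*sqrt(3))^2 + (-19)^2) = sqrt(1083 + 361) = sqrt(1444) = 38
θ = arctan(b/a) = arctan(-19/-32.909) (quadrant-adjusted) = 210°
z = 38(cos 210° + i sin 210°)


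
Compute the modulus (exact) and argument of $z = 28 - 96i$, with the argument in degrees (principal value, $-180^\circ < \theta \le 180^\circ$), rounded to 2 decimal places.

|z| = sqrt(28^2 + (-96)^2) = 100
arg(z) = arctan(b/a) = arctan(-96/28) (quadrant-adjusted) = -73.74°


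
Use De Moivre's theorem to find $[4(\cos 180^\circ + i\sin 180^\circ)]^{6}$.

By De Moivre: z^n = r^n(cos(nθ) + i sin(nθ))
= 4^6(cos(6*180°) + i sin(6*180°))
= 4096(cos 0° + i sin 0°)
= 4096


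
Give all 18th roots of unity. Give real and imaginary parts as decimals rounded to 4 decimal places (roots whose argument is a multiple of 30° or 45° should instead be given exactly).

ω_k = e^(2πik/18) = cos(2πk/18) + i sin(2πk/18) for k = 0, 1, ..., 17
Roots: 1, 0.9397 + 0.3420i, 0.7660 + 0.6428i, 1/2 + (sqrt(3)/2)i, 0.1736 + 0.9848i, -0.1736 + 0.9848i, -1/2 + (sqrt(3)/2)i, -0.7660 + 0.6428i, -0.9397 + 0.3420i, -1, -0.9397 - 0.3420i, -0.7660 - 0.6428i, -1/2 - (sqrt(3)/2)i, -0.1736 - 0.9848i, 0.1736 - 0.9848i, 1/2 - (sqrt(3)/2)i, 0.7660 - 0.6428i, 0.9397 - 0.3420i


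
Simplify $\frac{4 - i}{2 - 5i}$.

Multiply numerator and denominator by conjugate (2 + 5i):
= (4 - i)(2 + 5i) / (2^2 + (-5)^2)
= (13 + 18i) / 29
= 13/29 + (18/29)i


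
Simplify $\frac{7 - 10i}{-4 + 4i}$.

Multiply numerator and denominator by conjugate (-4 - 4i):
= (7 - 10i)(-4 - 4i) / ((-4)^2 + 4^2)
= (-68 + 12i) / 32
Divide through by 4: (-17 + 3i) / 8
= -17/8 + (3/8)i


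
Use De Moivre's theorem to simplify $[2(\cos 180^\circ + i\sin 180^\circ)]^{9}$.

By De Moivre: z^n = r^n(cos(nθ) + i sin(nθ))
= 2^9(cos(9*180°) + i sin(9*180°))
= 512(cos 180° + i sin 180°)
= -512


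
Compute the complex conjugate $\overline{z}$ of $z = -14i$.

If z = a + bi, then conjugate(z) = a - bi
conjugate(-14i) = 14i


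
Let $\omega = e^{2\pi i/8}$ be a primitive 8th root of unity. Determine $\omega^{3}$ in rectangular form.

ω^3 = e^(2πi·3/8) = e^(i·3π/4)
= cos(3π/4) + i sin(3π/4)
= -sqrt(2)/2 + (sqrt(2)/2)i


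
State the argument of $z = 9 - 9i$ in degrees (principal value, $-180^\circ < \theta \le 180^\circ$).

θ = arctan(b/a) = arctan(-9/9) (quadrant-adjusted) = -45°


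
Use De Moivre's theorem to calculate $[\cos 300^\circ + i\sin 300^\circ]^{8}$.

By De Moivre: z^n = r^n(cos(nθ) + i sin(nθ))
= 1^8(cos(8*300°) + i sin(8*300°))
= 1(cos 240° + i sin 240°)
= -1/2 - (sqrt(3)/2)i


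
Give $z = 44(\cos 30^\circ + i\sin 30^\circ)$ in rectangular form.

a = r cos θ = 44 * sqrt(3)/2 = 22*sqrt(3)
b = r sin θ = 44 * 1/2 = 22
z = 22*sqrt(3) + 22i


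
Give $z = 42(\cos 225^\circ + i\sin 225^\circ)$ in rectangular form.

a = r cos θ = 42 * -sqrt(2)/2 = -21*sqrt(2)
b = r sin θ = 42 * -sqrt(2)/2 = -21*sqrt(2)
z = -21*sqrt(2) - 21*sqrt(2)i


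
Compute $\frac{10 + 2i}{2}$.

Divisor is real, so divide each part by 2:
= 5 + i


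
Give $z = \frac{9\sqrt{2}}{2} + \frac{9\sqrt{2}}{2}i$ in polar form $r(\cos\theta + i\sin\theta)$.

r = |z| = sqrt(a^2 + b^2) = sqrt((9*sqrt(2)/2)^2 + (9*sqrt(2)/2)^2) = sqrt(81/2 + 81/2) = sqrt(81) = 9
θ = arctan(b/a) = arctan(6.364/6.364) (quadrant-adjusted) = 45°
z = 9(cos 45° + i sin 45°)


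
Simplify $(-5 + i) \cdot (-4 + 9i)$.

(a1*a2 - b1*b2) + (a1*b2 + b1*a2)i
= (20 - 9) + (-45 + (-4))i
= 11 - 49i


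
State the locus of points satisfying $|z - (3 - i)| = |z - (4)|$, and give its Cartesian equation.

|z - z1| = |z - z2| means z is equidistant from z1 and z2,
i.e. the perpendicular bisector of the segment from (3, -1) to (4, 0) (midpoint (7/2, -1/2)).
With z = x + yi, square both sides:
(x - 3)^2 + (y - (-1))^2 = (x - 4)^2 + (y - 0)^2
The x^2 and y^2 terms cancel: 2x + 2y = 16 - 10 = 6
Simplify: x + y = 3
Locus: Perpendicular bisector of the segment from (3, -1) to (4, 0): the line x + y = 3


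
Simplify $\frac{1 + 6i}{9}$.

Divisor is real, so divide each part by 9:
= 1/9 + (2/3)i


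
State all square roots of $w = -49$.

|w| = 49, arg(w) = 180°
Root modulus = 49^(1/2) = 7
Root arguments: θ_k = (180° + 360°k)/2 for k = 0, 1, ..., 1
Roots: 7i, -7i


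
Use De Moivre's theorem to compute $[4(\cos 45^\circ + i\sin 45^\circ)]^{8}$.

By De Moivre: z^n = r^n(cos(nθ) + i sin(nθ))
= 4^8(cos(8*45°) + i sin(8*45°))
= 65536(cos 0° + i sin 0°)
= 65536


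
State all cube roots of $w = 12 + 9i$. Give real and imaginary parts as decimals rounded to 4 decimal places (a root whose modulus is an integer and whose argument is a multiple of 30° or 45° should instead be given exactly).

|w| = 15, arg(w) ≈ 36.869898°
Root modulus = 15^(1/3) ≈ 2.466212
Root arguments: θ_k = (arg(w) + 360°k)/3 for k = 0, 1, ..., 2
Compute each root as (root modulus)(cos θ_k + i sin θ_k) using full-precision intermediates, then round to 4 decimal places.
Roots: 2.4097 + 0.5250i, -1.6595 + 1.8244i, -0.7502 - 2.3493i


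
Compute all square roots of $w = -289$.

|w| = 289, arg(w) = 180°
Root modulus = 289^(1/2) = 17
Root arguments: θ_k = (180° + 360°k)/2 for k = 0, 1, ..., 1
Roots: 17i, -17i


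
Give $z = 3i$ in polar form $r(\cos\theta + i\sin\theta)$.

r = |z| = sqrt(a^2 + b^2) = sqrt((0)^2 + (3)^2) = sqrt(0 + 9) = sqrt(9) = 3
a = 0 and b > 0, so z lies on the positive imaginary axis: θ = 90°
z = 3(cos 90° + i sin 90°)


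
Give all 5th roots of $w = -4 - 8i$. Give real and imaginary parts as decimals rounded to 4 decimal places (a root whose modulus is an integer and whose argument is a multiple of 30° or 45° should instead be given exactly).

|w| = sqrt(80) ≈ 8.944272, arg(w) ≈ 243.434949°
Root modulus = sqrt(80)^(1/5) ≈ 1.549919
Root arguments: θ_k = (arg(w) + 360°k)/5 for k = 0, 1, ..., 4
Compute each root as (root modulus)(cos θ_k + i sin θ_k) using full-precision intermediates, then round to 4 decimal places.
Roots: 1.0232 + 1.1642i, -0.7910 + 1.3329i, -1.5121 - 0.3404i, -0.1435 - 1.5433i, 1.4234 - 0.6134i


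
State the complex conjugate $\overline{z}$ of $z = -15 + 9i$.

If z = a + bi, then conjugate(z) = a - bi
conjugate(-15 + 9i) = -15 - 9i


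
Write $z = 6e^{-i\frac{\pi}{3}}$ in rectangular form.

a = r cos θ = 6 * 1/2 = 3
b = r sin θ = 6 * -sqrt(3)/2 = -3*sqrt(3)
z = 3 - 3*sqrt(3)i


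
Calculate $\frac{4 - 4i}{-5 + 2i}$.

Multiply numerator and denominator by conjugate (-5 - 2i):
= (4 - 4i)(-5 - 2i) / ((-5)^2 + 2^2)
= (-28 + 12i) / 29
= -28/29 + (12/29)i


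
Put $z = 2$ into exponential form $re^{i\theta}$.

r = |z| = sqrt((2)^2 + (0)^2) = sqrt(4 + 0) = sqrt(4) = 2
b = 0 and a > 0, so z lies on the positive real axis: θ = 0
z = 2e^(i*0) = 2


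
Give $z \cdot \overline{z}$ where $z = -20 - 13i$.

z * conjugate(z) = |z|^2 = a^2 + b^2
= (-20)^2 + (-13)^2 = 569


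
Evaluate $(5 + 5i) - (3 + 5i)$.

(5 - 3) + (5 - 5)i = 2


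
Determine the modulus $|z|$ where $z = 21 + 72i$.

|z| = sqrt(a^2 + b^2) = sqrt(21^2 + 72^2) = sqrt(5625) = 75


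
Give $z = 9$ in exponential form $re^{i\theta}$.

r = |z| = sqrt((9)^2 + (0)^2) = sqrt(81 + 0) = sqrt(81) = 9
b = 0 and a > 0, so z lies on the positive real axis: θ = 0
z = 9e^(i*0) = 9


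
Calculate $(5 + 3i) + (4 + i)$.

(5 + 4) + (3 + 1)i = 9 + 4i


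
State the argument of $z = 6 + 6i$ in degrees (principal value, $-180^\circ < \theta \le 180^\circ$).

θ = arctan(b/a) = arctan(6/6) (quadrant-adjusted) = 45°


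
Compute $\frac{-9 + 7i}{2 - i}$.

Multiply numerator and denominator by conjugate (2 + i):
= (-9 + 7i)(2 + i) / (2^2 + (-1)^2)
= (-25 + 5i) / 5
= -5 + i


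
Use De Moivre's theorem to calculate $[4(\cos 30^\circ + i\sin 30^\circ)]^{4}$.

By De Moivre: z^n = r^n(cos(nθ) + i sin(nθ))
= 4^4(cos(4*30°) + i sin(4*30°))
= 256(cos 120° + i sin 120°)
= -128 + 128*sqrt(3)i


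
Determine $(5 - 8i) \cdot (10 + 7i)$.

(a1*a2 - b1*b2) + (a1*b2 + b1*a2)i
= (50 - (-56)) + (35 + (-80))i
= 106 - 45i


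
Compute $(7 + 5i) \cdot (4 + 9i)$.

(a1*a2 - b1*b2) + (a1*b2 + b1*a2)i
= (28 - 45) + (63 + 20)i
= -17 + 83i


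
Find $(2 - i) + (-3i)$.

(2 + 0) + (-1 + (-3))i = 2 - 4i


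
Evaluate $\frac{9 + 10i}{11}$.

Divisor is real, so divide each part by 11:
= 9/11 + (10/11)i


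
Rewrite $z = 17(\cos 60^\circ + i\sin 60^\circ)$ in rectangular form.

a = r cos θ = 17 * 1/2 = 17/2
b = r sin θ = 17 * sqrt(3)/2 = 17*sqrt(3)/2
z = 17/2 + (17*sqrt(3)/2)i


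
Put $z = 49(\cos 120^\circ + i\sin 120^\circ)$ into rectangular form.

a = r cos θ = 49 * -1/2 = -49/2
b = r sin θ = 49 * sqrt(3)/2 = 49*sqrt(3)/2
z = -49/2 + (49*sqrt(3)/2)i


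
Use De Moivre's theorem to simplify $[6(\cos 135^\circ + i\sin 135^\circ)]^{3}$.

By De Moivre: z^n = r^n(cos(nθ) + i sin(nθ))
= 6^3(cos(3*135°) + i sin(3*135°))
= 216(cos 45° + i sin 45°)
= 108*sqrt(2) + 108*sqrt(2)i


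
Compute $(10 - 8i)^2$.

(a + bi)^2 = a^2 - b^2 + 2abi
= 10^2 - (-8)^2 + 2*10*(-8)i
= 36 - 160i


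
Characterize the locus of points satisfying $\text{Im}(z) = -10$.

Im(z) = y where z = x + yi; the equation y = -10 is satisfied by all points with that y-coordinate
Locus: Horizontal line y = -10


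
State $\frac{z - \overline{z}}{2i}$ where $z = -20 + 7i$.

z - conjugate(z) = 2bi
(z - conjugate(z))/(2i) = 2bi/(2i) = b = 7


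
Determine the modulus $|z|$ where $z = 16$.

|z| = sqrt(a^2 + b^2) = sqrt(16^2 + 0^2) = sqrt(256) = 16


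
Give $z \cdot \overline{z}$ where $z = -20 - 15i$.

z * conjugate(z) = |z|^2 = a^2 + b^2
= (-20)^2 + (-15)^2 = 625


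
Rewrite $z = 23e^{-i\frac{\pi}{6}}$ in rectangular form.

a = r cos θ = 23 * sqrt(3)/2 = 23*sqrt(3)/2
b = r sin θ = 23 * -1/2 = -23/2
z = 23*sqrt(3)/2 - (23/2)i


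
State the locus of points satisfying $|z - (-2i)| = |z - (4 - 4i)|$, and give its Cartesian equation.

|z - z1| = |z - z2| means z is equidistant from z1 and z2,
i.e. the perpendicular bisector of the segment from (0, -2) to (4, -4) (midpoint (2, -3)).
With z = x + yi, square both sides:
(x - 0)^2 + (y - (-2))^2 = (x - 4)^2 + (y - (-4))^2
The x^2 and y^2 terms cancel: 8x + (-4)y = 32 - 4 = 28
Simplify: 2x - y = 7
Locus: Perpendicular bisector of the segment from (0, -2) to (4, -4): the line 2x - y = 7


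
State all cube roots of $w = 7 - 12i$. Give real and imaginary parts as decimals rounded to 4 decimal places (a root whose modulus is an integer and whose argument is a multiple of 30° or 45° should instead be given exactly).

|w| = sqrt(193) ≈ 13.892444, arg(w) ≈ 300.256437°
Root modulus = sqrt(193)^(1/3) ≈ 2.403954
Root arguments: θ_k = (arg(w) + 360°k)/3 for k = 0, 1, ..., 2
Compute each root as (root modulus)(cos θ_k + i sin θ_k) using full-precision intermediates, then round to 4 decimal places.
Roots: -0.4210 + 2.3668i, -1.8392 - 1.5480i, 2.2602 - 0.8188i


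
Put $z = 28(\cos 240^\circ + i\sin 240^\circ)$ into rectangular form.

a = r cos θ = 28 * -1/2 = -14
b = r sin θ = 28 * -sqrt(3)/2 = -14*sqrt(3)
z = -14 - 14*sqrt(3)i


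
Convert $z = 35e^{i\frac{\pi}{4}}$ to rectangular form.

a = r cos θ = 35 * sqrt(2)/2 = 35*sqrt(2)/2
b = r sin θ = 35 * sqrt(2)/2 = 35*sqrt(2)/2
z = 35*sqrt(2)/2 + (35*sqrt(2)/2)i


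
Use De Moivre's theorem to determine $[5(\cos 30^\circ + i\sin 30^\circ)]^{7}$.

By De Moivre: z^n = r^n(cos(nθ) + i sin(nθ))
= 5^7(cos(7*30°) + i sin(7*30°))
= 78125(cos 210° + i sin 210°)
= -78125*sqrt(3)/2 - (78125/2)i


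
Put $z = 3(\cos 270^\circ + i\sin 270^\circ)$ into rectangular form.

a = r cos θ = 3 * 0 = 0
b = r sin θ = 3 * -1 = -3
z = -3i


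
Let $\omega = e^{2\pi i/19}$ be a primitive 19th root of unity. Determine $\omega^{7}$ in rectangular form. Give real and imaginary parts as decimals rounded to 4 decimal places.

ω^7 = e^(2πi·7/19) = e^(i·14π/19)
= cos(14π/19) + i sin(14π/19)
= -0.6773 + 0.7357i


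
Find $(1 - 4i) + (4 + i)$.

(1 + 4) + (-4 + 1)i = 5 - 3i


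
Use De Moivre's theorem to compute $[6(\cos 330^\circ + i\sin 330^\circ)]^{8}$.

By De Moivre: z^n = r^n(cos(nθ) + i sin(nθ))
= 6^8(cos(8*330°) + i sin(8*330°))
= 1679616(cos 120° + i sin 120°)
= -839808 + 839808*sqrt(3)i


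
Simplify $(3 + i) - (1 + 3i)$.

(3 - 1) + (1 - 3)i = 2 - 2i


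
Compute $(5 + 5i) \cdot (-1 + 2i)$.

(a1*a2 - b1*b2) + (a1*b2 + b1*a2)i
= (-5 - 10) + (10 + (-5))i
= -15 + 5i


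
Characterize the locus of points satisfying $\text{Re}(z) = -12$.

Re(z) = x where z = x + yi; the equation x = -12 is satisfied by all points with that x-coordinate
Locus: Vertical line x = -12


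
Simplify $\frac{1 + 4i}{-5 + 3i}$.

Multiply numerator and denominator by conjugate (-5 - 3i):
= (1 + 4i)(-5 - 3i) / ((-5)^2 + 3^2)
= (7 - 23i) / 34
= 7/34 - (23/34)i


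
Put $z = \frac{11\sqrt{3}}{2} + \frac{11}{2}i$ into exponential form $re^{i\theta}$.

r = |z| = sqrt((11*sqrt(3)/2)^2 + (11/2)^2) = sqrt(363/4 + 121/4) = sqrt(121) = 11
θ = arctan(b/a) = arctan(5.5/9.5263) (quadrant-adjusted) = 30° = π/6
z = 11e^(i*π/6)


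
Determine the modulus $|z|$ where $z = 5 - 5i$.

|z| = sqrt(a^2 + b^2) = sqrt(5^2 + (-5)^2) = sqrt(50) = sqrt(50)


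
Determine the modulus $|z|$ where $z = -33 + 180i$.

|z| = sqrt(a^2 + b^2) = sqrt((-33)^2 + 180^2) = sqrt(33489) = 183


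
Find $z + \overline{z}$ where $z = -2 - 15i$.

z + conjugate(z) = (a + bi) + (a - bi) = 2a
= 2 * (-2) = -4


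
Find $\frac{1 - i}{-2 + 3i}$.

Multiply numerator and denominator by conjugate (-2 - 3i):
= (1 - i)(-2 - 3i) / ((-2)^2 + 3^2)
= (-5 - i) / 13
= -5/13 - (1/13)i


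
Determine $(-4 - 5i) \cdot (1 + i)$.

(a1*a2 - b1*b2) + (a1*b2 + b1*a2)i
= (-4 - (-5)) + (-4 + (-5))i
= 1 - 9i


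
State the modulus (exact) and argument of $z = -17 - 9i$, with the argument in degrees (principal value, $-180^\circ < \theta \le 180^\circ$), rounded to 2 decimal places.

|z| = sqrt((-17)^2 + (-9)^2) = sqrt(370)
arg(z) = arctan(b/a) = arctan(-9/-17) (quadrant-adjusted) = -152.10°


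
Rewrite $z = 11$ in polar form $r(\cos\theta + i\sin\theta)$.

r = |z| = sqrt(a^2 + b^2) = sqrt((11)^2 + (0)^2) = sqrt(121 + 0) = sqrt(121) = 11
b = 0 and a > 0, so z lies on the positive real axis: θ = 0°
z = 11(cos 0° + i sin 0°)


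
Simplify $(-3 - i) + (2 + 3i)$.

(-3 + 2) + (-1 + 3)i = -1 + 2i


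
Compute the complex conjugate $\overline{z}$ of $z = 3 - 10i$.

If z = a + bi, then conjugate(z) = a - bi
conjugate(3 - 10i) = 3 + 10i


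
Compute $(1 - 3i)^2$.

(a + bi)^2 = a^2 - b^2 + 2abi
= 1^2 - (-3)^2 + 2*1*(-3)i
= -8 - 6i


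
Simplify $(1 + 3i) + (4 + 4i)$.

(1 + 4) + (3 + 4)i = 5 + 7i


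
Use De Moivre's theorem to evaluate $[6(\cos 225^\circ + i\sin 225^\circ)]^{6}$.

By De Moivre: z^n = r^n(cos(nθ) + i sin(nθ))
= 6^6(cos(6*225°) + i sin(6*225°))
= 46656(cos 270° + i sin 270°)
= -46656i


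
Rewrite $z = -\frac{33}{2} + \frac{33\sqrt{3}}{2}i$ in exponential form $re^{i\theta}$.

r = |z| = sqrt((-33/2)^2 + (33*sqrt(3)/2)^2) = sqrt(1089/4 + 3267/4) = sqrt(1089) = 33
θ = arctan(b/a) = arctan(28.5788/-16.5) (quadrant-adjusted) = 120° = 2π/3
z = 33e^(i*2π/3)


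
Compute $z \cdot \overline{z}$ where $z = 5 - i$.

z * conjugate(z) = |z|^2 = a^2 + b^2
= 5^2 + (-1)^2 = 26


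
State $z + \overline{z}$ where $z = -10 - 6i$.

z + conjugate(z) = (a + bi) + (a - bi) = 2a
= 2 * (-10) = -20


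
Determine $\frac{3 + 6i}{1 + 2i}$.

Multiply numerator and denominator by conjugate (1 - 2i):
= (3 + 6i)(1 - 2i) / (1^2 + 2^2)
= (15) / 5
= 3


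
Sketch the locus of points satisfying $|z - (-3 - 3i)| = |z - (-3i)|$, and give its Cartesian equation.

|z - z1| = |z - z2| means z is equidistant from z1 and z2,
i.e. the perpendicular bisector of the segment from (-3, -3) to (0, -3) (midpoint (-3/2, -3)).
With z = x + yi, square both sides:
(x - (-3))^2 + (y - (-3))^2 = (x - 0)^2 + (y - (-3))^2
The x^2 and y^2 terms cancel: 6x + 0y = 9 - 18 = -9
Simplify: x = -3/2
Locus: Perpendicular bisector of the segment from (-3, -3) to (0, -3): the line x = -3/2


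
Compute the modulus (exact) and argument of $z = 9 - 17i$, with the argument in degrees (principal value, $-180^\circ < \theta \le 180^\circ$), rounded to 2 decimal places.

|z| = sqrt(9^2 + (-17)^2) = sqrt(370)
arg(z) = arctan(b/a) = arctan(-17/9) (quadrant-adjusted) = -62.10°


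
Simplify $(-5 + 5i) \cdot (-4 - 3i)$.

(a1*a2 - b1*b2) + (a1*b2 + b1*a2)i
= (20 - (-15)) + (15 + (-20))i
= 35 - 5i


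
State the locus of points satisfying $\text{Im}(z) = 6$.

Im(z) = y where z = x + yi; the equation y = 6 is satisfied by all points with that y-coordinate
Locus: Horizontal line y = 6


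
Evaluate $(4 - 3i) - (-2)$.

(4 - (-2)) + (-3 - 0)i = 6 - 3i


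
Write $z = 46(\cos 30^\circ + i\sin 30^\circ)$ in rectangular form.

a = r cos θ = 46 * sqrt(3)/2 = 23*sqrt(3)
b = r sin θ = 46 * 1/2 = 23
z = 23*sqrt(3) + 23i


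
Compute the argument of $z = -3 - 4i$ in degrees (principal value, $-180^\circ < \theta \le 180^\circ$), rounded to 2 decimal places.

θ = arctan(b/a) = arctan(-4/-3) (quadrant-adjusted) = -126.87°


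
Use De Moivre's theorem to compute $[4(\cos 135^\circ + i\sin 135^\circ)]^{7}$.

By De Moivre: z^n = r^n(cos(nθ) + i sin(nθ))
= 4^7(cos(7*135°) + i sin(7*135°))
= 16384(cos 225° + i sin 225°)
= -8192*sqrt(2) - 8192*sqrt(2)i


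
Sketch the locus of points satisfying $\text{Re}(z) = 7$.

Re(z) = x where z = x + yi; the equation x = 7 is satisfied by all points with that x-coordinate
Locus: Vertical line x = 7


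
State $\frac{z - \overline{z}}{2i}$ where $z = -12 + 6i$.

z - conjugate(z) = 2bi
(z - conjugate(z))/(2i) = 2bi/(2i) = b = 6


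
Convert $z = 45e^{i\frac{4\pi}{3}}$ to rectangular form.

a = r cos θ = 45 * -1/2 = -45/2
b = r sin θ = 45 * -sqrt(3)/2 = -45*sqrt(3)/2
z = -45/2 - (45*sqrt(3)/2)i


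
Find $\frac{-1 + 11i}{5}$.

Divisor is real, so divide each part by 5:
= -1/5 + (11/5)i


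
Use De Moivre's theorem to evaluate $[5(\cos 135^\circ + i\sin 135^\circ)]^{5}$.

By De Moivre: z^n = r^n(cos(nθ) + i sin(nθ))
= 5^5(cos(5*135°) + i sin(5*135°))
= 3125(cos 315° + i sin 315°)
= 3125*sqrt(2)/2 - (3125*sqrt(2)/2)i


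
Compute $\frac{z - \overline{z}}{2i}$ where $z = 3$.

z - conjugate(z) = 2bi
(z - conjugate(z))/(2i) = 2bi/(2i) = b = 0


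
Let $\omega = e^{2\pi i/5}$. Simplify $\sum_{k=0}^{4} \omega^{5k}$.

Since 5 divides 5, ω^5 = (ω^5)^1 = 1^1 = 1, so every term is 1.
Sum = 5 · 1 = 5


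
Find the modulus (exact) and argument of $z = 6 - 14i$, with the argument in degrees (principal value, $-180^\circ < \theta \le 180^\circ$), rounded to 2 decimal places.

|z| = sqrt(6^2 + (-14)^2) = sqrt(232)
arg(z) = arctan(b/a) = arctan(-14/6) (quadrant-adjusted) = -66.80°


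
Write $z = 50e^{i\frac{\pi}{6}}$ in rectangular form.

a = r cos θ = 50 * sqrt(3)/2 = 25*sqrt(3)
b = r sin θ = 50 * 1/2 = 25
z = 25*sqrt(3) + 25i


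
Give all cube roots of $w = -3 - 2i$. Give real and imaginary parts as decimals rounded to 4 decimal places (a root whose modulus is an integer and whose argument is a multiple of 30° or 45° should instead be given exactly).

|w| = sqrt(13) ≈ 3.605551, arg(w) ≈ 213.690068°
Root modulus = sqrt(13)^(1/3) ≈ 1.533406
Root arguments: θ_k = (arg(w) + 360°k)/3 for k = 0, 1, ..., 2
Compute each root as (root modulus)(cos θ_k + i sin θ_k) using full-precision intermediates, then round to 4 decimal places.
Roots: 0.4934 + 1.4519i, -1.5040 - 0.2986i, 1.0106 - 1.1532i


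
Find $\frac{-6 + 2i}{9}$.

Divisor is real, so divide each part by 9:
= -2/3 + (2/9)i


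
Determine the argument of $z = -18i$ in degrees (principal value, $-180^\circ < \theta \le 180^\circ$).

a = 0 and b < 0, so z lies on the negative imaginary axis: θ = -90°


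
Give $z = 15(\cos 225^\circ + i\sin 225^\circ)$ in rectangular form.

a = r cos θ = 15 * -sqrt(2)/2 = -15*sqrt(2)/2
b = r sin θ = 15 * -sqrt(2)/2 = -15*sqrt(2)/2
z = -15*sqrt(2)/2 - (15*sqrt(2)/2)i


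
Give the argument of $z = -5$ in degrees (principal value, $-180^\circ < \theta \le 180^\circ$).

b = 0 and a < 0, so z lies on the negative real axis: θ = 180°


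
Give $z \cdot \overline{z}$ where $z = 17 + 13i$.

z * conjugate(z) = |z|^2 = a^2 + b^2
= 17^2 + 13^2 = 458


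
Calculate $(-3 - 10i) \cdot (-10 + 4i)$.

(a1*a2 - b1*b2) + (a1*b2 + b1*a2)i
= (30 - (-40)) + (-12 + 100)i
= 70 + 88i


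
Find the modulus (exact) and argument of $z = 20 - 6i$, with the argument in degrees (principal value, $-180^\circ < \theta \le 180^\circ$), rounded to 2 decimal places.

|z| = sqrt(20^2 + (-6)^2) = sqrt(436)
arg(z) = arctan(b/a) = arctan(-6/20) (quadrant-adjusted) = -16.70°


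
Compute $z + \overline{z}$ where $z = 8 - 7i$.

z + conjugate(z) = (a + bi) + (a - bi) = 2a
= 2 * 8 = 16


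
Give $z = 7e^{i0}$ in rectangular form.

a = r cos θ = 7 * 1 = 7
b = r sin θ = 7 * 0 = 0
z = 7


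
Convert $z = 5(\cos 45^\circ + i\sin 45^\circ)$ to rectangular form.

a = r cos θ = 5 * sqrt(2)/2 = 5*sqrt(2)/2
b = r sin θ = 5 * sqrt(2)/2 = 5*sqrt(2)/2
z = 5*sqrt(2)/2 + (5*sqrt(2)/2)i


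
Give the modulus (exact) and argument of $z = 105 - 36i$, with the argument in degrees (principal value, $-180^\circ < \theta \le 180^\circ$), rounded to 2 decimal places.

|z| = sqrt(105^2 + (-36)^2) = 111
arg(z) = arctan(b/a) = arctan(-36/105) (quadrant-adjusted) = -18.92°


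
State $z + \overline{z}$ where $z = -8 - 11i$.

z + conjugate(z) = (a + bi) + (a - bi) = 2a
= 2 * (-8) = -16


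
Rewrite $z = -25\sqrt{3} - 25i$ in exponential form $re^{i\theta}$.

r = |z| = sqrt((-25*sqrt(3))^2 + (-25)^2) = sqrt(1875 + 625) = sqrt(2500) = 50
θ = arctan(b/a) = arctan(-25/-43.3013) (quadrant-adjusted) = -150° = -5π/6
z = 50e^(-i*5π/6)


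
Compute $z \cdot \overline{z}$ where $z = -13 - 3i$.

z * conjugate(z) = |z|^2 = a^2 + b^2
= (-13)^2 + (-3)^2 = 178


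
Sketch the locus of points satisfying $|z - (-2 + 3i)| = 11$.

|z - z0| = r describes a circle centered at z0 with radius r
Here z0 = -2 + 3i and r = 11
Locus: Circle centered at (-2, 3) with radius 11


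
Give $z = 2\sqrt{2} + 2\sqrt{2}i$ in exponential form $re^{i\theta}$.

r = |z| = sqrt((2*sqrt(2))^2 + (2*sqrt(2))^2) = sqrt(8 + 8) = sqrt(16) = 4
θ = arctan(b/a) = arctan(2.8284/2.8284) (quadrant-adjusted) = 45° = π/4
z = 4e^(i*π/4)


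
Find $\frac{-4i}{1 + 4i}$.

Multiply numerator and denominator by conjugate (1 - 4i):
= (-4i)(1 - 4i) / (1^2 + 4^2)
= (-16 - 4i) / 17
= -16/17 - (4/17)i


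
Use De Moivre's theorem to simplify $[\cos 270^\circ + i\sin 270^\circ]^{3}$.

By De Moivre: z^n = r^n(cos(nθ) + i sin(nθ))
= 1^3(cos(3*270°) + i sin(3*270°))
= 1(cos 90° + i sin 90°)
= i


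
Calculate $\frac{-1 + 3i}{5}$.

Divisor is real, so divide each part by 5:
= -1/5 + (3/5)i


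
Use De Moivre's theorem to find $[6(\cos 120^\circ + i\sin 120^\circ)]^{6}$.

By De Moivre: z^n = r^n(cos(nθ) + i sin(nθ))
= 6^6(cos(6*120°) + i sin(6*120°))
= 46656(cos 0° + i sin 0°)
= 46656


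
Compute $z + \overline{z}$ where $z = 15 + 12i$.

z + conjugate(z) = (a + bi) + (a - bi) = 2a
= 2 * 15 = 30


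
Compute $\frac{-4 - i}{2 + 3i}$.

Multiply numerator and denominator by conjugate (2 - 3i):
= (-4 - i)(2 - 3i) / (2^2 + 3^2)
= (-11 + 10i) / 13
= -11/13 + (10/13)i


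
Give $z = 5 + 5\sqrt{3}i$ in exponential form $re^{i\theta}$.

r = |z| = sqrt((5)^2 + (5*sqrt(3))^2) = sqrt(25 + 75) = sqrt(100) = 10
θ = arctan(b/a) = arctan(8.6603/5) (quadrant-adjusted) = 60° = π/3
z = 10e^(i*π/3)


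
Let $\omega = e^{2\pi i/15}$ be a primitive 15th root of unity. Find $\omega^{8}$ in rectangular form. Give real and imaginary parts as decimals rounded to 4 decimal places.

ω^8 = e^(2πi·8/15) = e^(i·16π/15)
= cos(16π/15) + i sin(16π/15)
= -0.9781 - 0.2079i


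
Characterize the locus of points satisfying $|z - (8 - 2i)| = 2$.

|z - z0| = r describes a circle centered at z0 with radius r
Here z0 = 8 - 2i and r = 2
Locus: Circle centered at (8, -2) with radius 2


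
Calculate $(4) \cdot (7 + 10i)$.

(a1*a2 - b1*b2) + (a1*b2 + b1*a2)i
= (28 - 0) + (40 + 0)i
= 28 + 40i


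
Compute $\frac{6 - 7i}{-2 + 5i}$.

Multiply numerator and denominator by conjugate (-2 - 5i):
= (6 - 7i)(-2 - 5i) / ((-2)^2 + 5^2)
= (-47 - 16i) / 29
= -47/29 - (16/29)i


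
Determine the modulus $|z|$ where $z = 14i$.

|z| = sqrt(a^2 + b^2) = sqrt(0^2 + 14^2) = sqrt(196) = 14


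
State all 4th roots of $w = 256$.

|w| = 256, arg(w) = 0°
Root modulus = 256^(1/4) = 4
Root arguments: θ_k = (0° + 360°k)/4 for k = 0, 1, ..., 3
Roots: 4, 4i, -4, -4i


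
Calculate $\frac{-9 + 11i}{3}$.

Divisor is real, so divide each part by 3:
= -3 + (11/3)i


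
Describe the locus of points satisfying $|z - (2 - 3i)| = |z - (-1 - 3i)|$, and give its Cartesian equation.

|z - z1| = |z - z2| means z is equidistant from z1 and z2,
i.e. the perpendicular bisector of the segment from (2, -3) to (-1, -3) (midpoint (1/2, -3)).
With z = x + yi, square both sides:
(x - 2)^2 + (y - (-3))^2 = (x - (-1))^2 + (y - (-3))^2
The x^2 and y^2 terms cancel: -6x + 0y = 10 - 13 = -3
Simplify: x = 1/2
Locus: Perpendicular bisector of the segment from (2, -3) to (-1, -3): the line x = 1/2


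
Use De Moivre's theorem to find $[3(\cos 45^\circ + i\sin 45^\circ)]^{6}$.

By De Moivre: z^n = r^n(cos(nθ) + i sin(nθ))
= 3^6(cos(6*45°) + i sin(6*45°))
= 729(cos 270° + i sin 270°)
= -729i


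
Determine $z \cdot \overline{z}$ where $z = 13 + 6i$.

z * conjugate(z) = |z|^2 = a^2 + b^2
= 13^2 + 6^2 = 205


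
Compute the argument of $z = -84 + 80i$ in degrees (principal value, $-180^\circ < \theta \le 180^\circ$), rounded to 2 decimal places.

θ = arctan(b/a) = arctan(80/-84) (quadrant-adjusted) = 136.40°


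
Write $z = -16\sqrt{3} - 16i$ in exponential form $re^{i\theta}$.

r = |z| = sqrt((-16*sqrt(3))^2 + (-16)^2) = sqrt(768 + 256) = sqrt(1024) = 32
θ = arctan(b/a) = arctan(-16/-27.7128) (quadrant-adjusted) = 210° = 7π/6
z = 32e^(i*7π/6)


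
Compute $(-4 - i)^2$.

(a + bi)^2 = a^2 - b^2 + 2abi
= (-4)^2 - (-1)^2 + 2*(-4)*(-1)i
= 15 + 8i


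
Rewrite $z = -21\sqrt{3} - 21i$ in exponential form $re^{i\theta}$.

r = |z| = sqrt((-21*sqrt(3))^2 + (-21)^2) = sqrt(1323 + 441) = sqrt(1764) = 42
θ = arctan(b/a) = arctan(-21/-36.3731) (quadrant-adjusted) = -150° = -5π/6
z = 42e^(-i*5π/6)


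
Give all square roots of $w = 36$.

|w| = 36, arg(w) = 0°
Root modulus = 36^(1/2) = 6
Root arguments: θ_k = (0° + 360°k)/2 for k = 0, 1, ..., 1
Roots: 6, -6


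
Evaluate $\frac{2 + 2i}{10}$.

Divisor is real, so divide each part by 10:
= 1/5 + (1/5)i


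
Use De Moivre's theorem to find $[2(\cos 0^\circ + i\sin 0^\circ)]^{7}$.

By De Moivre: z^n = r^n(cos(nθ) + i sin(nθ))
= 2^7(cos(7*0°) + i sin(7*0°))
= 128(cos 0° + i sin 0°)
= 128


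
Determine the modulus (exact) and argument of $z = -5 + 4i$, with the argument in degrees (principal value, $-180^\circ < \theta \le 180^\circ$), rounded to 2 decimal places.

|z| = sqrt((-5)^2 + 4^2) = sqrt(41)
arg(z) = arctan(b/a) = arctan(4/-5) (quadrant-adjusted) = 141.34°


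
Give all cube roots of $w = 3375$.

|w| = 3375, arg(w) = 0°
Root modulus = 3375^(1/3) = 15
Root arguments: θ_k = (0° + 360°k)/3 for k = 0, 1, ..., 2
Roots: 15, -15/2 + (15*sqrt(3)/2)i, -15/2 - (15*sqrt(3)/2)i


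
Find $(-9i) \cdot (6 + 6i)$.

(a1*a2 - b1*b2) + (a1*b2 + b1*a2)i
= (0 - (-54)) + (0 + (-54))i
= 54 - 54i


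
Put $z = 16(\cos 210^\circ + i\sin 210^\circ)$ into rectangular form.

a = r cos θ = 16 * -sqrt(3)/2 = -8*sqrt(3)
b = r sin θ = 16 * -1/2 = -8
z = -8*sqrt(3) - 8i


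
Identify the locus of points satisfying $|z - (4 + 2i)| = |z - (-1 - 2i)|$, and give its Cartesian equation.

|z - z1| = |z - z2| means z is equidistant from z1 and z2,
i.e. the perpendicular bisector of the segment from (4, 2) to (-1, -2) (midpoint (3/2, 0)).
With z = x + yi, square both sides:
(x - 4)^2 + (y - 2)^2 = (x - (-1))^2 + (y - (-2))^2
The x^2 and y^2 terms cancel: -10x + (-8)y = 5 - 20 = -15
Simplify: 10x + 8y = 15
Locus: Perpendicular bisector of the segment from (4, 2) to (-1, -2): the line 10x + 8y = 15


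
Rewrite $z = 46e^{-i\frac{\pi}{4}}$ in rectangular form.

a = r cos θ = 46 * sqrt(2)/2 = 23*sqrt(2)
b = r sin θ = 46 * -sqrt(2)/2 = -23*sqrt(2)
z = 23*sqrt(2) - 23*sqrt(2)i


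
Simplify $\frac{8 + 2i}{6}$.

Divisor is real, so divide each part by 6:
= 4/3 + (1/3)i


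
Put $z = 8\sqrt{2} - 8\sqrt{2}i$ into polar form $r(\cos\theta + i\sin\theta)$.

r = |z| = sqrt(a^2 + b^2) = sqrt((8*sqrt(2))^2 + (-8*sqrt(2))^2) = sqrt(128 + 128) = sqrt(256) = 16
θ = arctan(b/a) = arctan(-11.3137/11.3137) (quadrant-adjusted) = 315°
z = 16(cos 315° + i sin 315°)


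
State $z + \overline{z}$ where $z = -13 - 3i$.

z + conjugate(z) = (a + bi) + (a - bi) = 2a
= 2 * (-13) = -26


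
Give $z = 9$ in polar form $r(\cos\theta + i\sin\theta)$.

r = |z| = sqrt(a^2 + b^2) = sqrt((9)^2 + (0)^2) = sqrt(81 + 0) = sqrt(81) = 9
b = 0 and a > 0, so z lies on the positive real axis: θ = 0°
z = 9(cos 0° + i sin 0°)


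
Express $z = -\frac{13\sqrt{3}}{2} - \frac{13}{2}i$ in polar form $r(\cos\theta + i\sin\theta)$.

r = |z| = sqrt(a^2 + b^2) = sqrt((-13*sqrt(3)/2)^2 + (-13/2)^2) = sqrt(507/4 + 169/4) = sqrt(169) = 13
θ = arctan(b/a) = arctan(-6.5/-11.2583) (quadrant-adjusted) = 210°
z = 13(cos 210° + i sin 210°)


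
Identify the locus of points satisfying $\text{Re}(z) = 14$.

Re(z) = x where z = x + yi; the equation x = 14 is satisfied by all points with that x-coordinate
Locus: Vertical line x = 14


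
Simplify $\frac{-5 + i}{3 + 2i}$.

Multiply numerator and denominator by conjugate (3 - 2i):
= (-5 + i)(3 - 2i) / (3^2 + 2^2)
= (-13 + 13i) / 13
= -1 + i


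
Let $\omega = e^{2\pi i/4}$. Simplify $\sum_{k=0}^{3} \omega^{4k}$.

Since 4 divides 4, ω^4 = (ω^4)^1 = 1^1 = 1, so every term is 1.
Sum = 4 · 1 = 4


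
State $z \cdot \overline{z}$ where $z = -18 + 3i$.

z * conjugate(z) = |z|^2 = a^2 + b^2
= (-18)^2 + 3^2 = 333


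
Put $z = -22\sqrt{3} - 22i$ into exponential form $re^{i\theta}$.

r = |z| = sqrt((-22*sqrt(3))^2 + (-22)^2) = sqrt(1452 + 484) = sqrt(1936) = 44
θ = arctan(b/a) = arctan(-22/-38.1051) (quadrant-adjusted) = 210° = 7π/6
z = 44e^(i*7π/6)
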